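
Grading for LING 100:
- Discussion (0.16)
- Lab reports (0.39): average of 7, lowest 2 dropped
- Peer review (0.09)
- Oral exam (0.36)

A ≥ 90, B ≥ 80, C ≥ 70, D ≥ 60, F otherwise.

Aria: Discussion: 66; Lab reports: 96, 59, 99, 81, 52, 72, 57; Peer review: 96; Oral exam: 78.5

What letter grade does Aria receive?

C

Lab reports: drop 52, 57 → average of remaining 5 = 407/5 = 81.4
Weighted total:
  Discussion 66 × 0.16 = 10.56
  Lab reports 81.4 × 0.39 = 31.746
  Peer review 96 × 0.09 = 8.64
  Oral exam 78.5 × 0.36 = 28.26
Sum = 79.206
79.206 is ≥ 70 and < 80 → C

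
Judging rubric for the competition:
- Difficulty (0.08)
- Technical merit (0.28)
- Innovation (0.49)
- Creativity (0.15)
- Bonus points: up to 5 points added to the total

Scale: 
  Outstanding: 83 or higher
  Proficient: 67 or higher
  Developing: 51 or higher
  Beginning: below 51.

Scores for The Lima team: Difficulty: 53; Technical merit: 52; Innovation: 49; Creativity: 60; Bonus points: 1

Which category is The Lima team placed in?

Developing

Weighted total:
  Difficulty 53 × 0.08 = 4.24
  Technical merit 52 × 0.28 = 14.56
  Innovation 49 × 0.49 = 24.01
  Creativity 60 × 0.15 = 9
Sum = 51.81
Bonus points: 51.81 + 1 = 52.81
52.81 is ≥ 51 and < 67 → Developing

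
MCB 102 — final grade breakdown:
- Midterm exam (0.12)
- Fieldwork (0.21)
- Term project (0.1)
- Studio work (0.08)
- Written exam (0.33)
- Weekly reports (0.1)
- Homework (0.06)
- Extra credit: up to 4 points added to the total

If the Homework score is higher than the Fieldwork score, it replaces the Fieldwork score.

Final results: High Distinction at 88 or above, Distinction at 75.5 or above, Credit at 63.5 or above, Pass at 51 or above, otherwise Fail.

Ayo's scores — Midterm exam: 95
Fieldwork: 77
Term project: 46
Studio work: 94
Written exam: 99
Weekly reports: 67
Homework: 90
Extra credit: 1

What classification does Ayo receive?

Homework (90) > Fieldwork (77), so Fieldwork counts as 90.
Weighted total:
  Midterm exam 95 × 0.12 = 11.4
  Fieldwork 90 × 0.21 = 18.9
  Term project 46 × 0.1 = 4.6
  Studio work 94 × 0.08 = 7.52
  Written exam 99 × 0.33 = 32.67
  Weekly reports 67 × 0.1 = 6.7
  Homework 90 × 0.06 = 5.4
Sum = 87.19
Extra credit: 87.19 + 1 = 88.19
88.19 ≥ 88 → High Distinction

High Distinction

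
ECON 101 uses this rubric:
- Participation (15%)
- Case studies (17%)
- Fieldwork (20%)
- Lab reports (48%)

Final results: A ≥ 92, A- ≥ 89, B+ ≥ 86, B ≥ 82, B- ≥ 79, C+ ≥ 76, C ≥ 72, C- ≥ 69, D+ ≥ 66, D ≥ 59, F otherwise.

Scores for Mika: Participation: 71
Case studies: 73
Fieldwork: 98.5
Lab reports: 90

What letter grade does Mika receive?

Weighted total:
  Participation 71 × 0.15 = 10.65
  Case studies 73 × 0.17 = 12.41
  Fieldwork 98.5 × 0.2 = 19.7
  Lab reports 90 × 0.48 = 43.2
Sum = 85.96
85.96 is ≥ 82 and < 86 → B

B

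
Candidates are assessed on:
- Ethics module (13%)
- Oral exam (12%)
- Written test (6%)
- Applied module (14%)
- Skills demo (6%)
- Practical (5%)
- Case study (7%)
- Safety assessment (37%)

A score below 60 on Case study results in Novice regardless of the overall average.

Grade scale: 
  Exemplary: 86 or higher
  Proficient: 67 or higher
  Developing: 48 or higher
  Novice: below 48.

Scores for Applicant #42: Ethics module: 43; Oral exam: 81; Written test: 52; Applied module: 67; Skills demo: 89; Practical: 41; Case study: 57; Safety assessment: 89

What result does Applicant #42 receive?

Novice

Case study score 57 < 60: minimum not met.
Weighted total:
  Ethics module 43 × 0.13 = 5.59
  Oral exam 81 × 0.12 = 9.72
  Written test 52 × 0.06 = 3.12
  Applied module 67 × 0.14 = 9.38
  Skills demo 89 × 0.06 = 5.34
  Practical 41 × 0.05 = 2.05
  Case study 57 × 0.07 = 3.99
  Safety assessment 89 × 0.37 = 32.93
Sum = 72.12
Because the Case study minimum was not met, the result is Novice.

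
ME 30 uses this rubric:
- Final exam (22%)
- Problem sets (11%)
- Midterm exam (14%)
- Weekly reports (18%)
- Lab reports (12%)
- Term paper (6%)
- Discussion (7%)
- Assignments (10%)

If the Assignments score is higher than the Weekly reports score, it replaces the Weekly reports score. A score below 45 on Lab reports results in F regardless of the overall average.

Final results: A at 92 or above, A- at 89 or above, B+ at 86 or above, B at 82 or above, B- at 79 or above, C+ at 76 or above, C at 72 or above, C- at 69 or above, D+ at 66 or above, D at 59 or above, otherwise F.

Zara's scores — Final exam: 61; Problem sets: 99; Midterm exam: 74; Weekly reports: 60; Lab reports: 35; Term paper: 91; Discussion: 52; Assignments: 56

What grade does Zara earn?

Assignments (56) ≤ Weekly reports (60), so Weekly reports stays at 60.
Lab reports score 35 < 45: minimum not met.
Weighted total:
  Final exam 61 × 0.22 = 13.42
  Problem sets 99 × 0.11 = 10.89
  Midterm exam 74 × 0.14 = 10.36
  Weekly reports 60 × 0.18 = 10.8
  Lab reports 35 × 0.12 = 4.2
  Term paper 91 × 0.06 = 5.46
  Discussion 52 × 0.07 = 3.64
  Assignments 56 × 0.1 = 5.6
Sum = 64.37
Because the Lab reports minimum was not met, the result is F.

F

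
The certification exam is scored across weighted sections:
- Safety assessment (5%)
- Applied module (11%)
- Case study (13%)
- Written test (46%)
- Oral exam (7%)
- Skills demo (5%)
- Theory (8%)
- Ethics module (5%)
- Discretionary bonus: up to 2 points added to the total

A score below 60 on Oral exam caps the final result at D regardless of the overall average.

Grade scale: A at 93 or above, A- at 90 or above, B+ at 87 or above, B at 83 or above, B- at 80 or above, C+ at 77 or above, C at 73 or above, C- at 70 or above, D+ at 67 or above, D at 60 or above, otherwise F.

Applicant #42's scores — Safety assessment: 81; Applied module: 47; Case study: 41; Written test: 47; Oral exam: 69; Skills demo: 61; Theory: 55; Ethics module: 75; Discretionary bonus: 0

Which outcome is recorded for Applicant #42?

F

Oral exam score 69 ≥ 60: minimum met.
Weighted total:
  Safety assessment 81 × 0.05 = 4.05
  Applied module 47 × 0.11 = 5.17
  Case study 41 × 0.13 = 5.33
  Written test 47 × 0.46 = 21.62
  Oral exam 69 × 0.07 = 4.83
  Skills demo 61 × 0.05 = 3.05
  Theory 55 × 0.08 = 4.4
  Ethics module 75 × 0.05 = 3.75
Sum = 52.2
Discretionary bonus: 52.2 + 0 = 52.2
52.2 < 60 → F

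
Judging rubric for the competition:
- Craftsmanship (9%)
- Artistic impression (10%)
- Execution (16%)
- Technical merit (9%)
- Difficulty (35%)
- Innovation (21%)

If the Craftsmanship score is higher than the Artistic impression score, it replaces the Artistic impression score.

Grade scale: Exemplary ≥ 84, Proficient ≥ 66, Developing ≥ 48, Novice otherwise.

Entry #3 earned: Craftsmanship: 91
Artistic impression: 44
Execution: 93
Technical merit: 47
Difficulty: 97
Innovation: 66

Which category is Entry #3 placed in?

Exemplary

Craftsmanship (91) > Artistic impression (44), so Artistic impression counts as 91.
Weighted total:
  Craftsmanship 91 × 0.09 = 8.19
  Artistic impression 91 × 0.1 = 9.1
  Execution 93 × 0.16 = 14.88
  Technical merit 47 × 0.09 = 4.23
  Difficulty 97 × 0.35 = 33.95
  Innovation 66 × 0.21 = 13.86
Sum = 84.21
84.21 ≥ 84 → Exemplary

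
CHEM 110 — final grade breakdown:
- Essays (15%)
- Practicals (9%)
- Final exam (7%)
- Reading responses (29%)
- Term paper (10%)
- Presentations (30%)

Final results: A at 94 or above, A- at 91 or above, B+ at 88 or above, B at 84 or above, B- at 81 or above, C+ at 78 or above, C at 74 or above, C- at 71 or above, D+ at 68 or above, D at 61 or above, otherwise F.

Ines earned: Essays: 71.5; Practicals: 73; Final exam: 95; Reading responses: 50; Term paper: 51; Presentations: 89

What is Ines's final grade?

D+

Weighted total:
  Essays 71.5 × 0.15 = 10.725
  Practicals 73 × 0.09 = 6.57
  Final exam 95 × 0.07 = 6.65
  Reading responses 50 × 0.29 = 14.5
  Term paper 51 × 0.1 = 5.1
  Presentations 89 × 0.3 = 26.7
Sum = 70.245
70.245 is ≥ 68 and < 71 → D+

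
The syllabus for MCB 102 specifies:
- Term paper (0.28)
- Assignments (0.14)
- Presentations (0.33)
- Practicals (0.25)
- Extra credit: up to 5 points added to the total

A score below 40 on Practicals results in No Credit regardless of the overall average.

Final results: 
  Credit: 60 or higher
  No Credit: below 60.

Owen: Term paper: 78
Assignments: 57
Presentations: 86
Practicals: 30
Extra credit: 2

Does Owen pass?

Practicals score 30 < 40: minimum not met.
Weighted total:
  Term paper 78 × 0.28 = 21.84
  Assignments 57 × 0.14 = 7.98
  Presentations 86 × 0.33 = 28.38
  Practicals 30 × 0.25 = 7.5
Sum = 65.7
Extra credit: 65.7 + 2 = 67.7
Because the Practicals minimum was not met, the result is No Credit.

No Credit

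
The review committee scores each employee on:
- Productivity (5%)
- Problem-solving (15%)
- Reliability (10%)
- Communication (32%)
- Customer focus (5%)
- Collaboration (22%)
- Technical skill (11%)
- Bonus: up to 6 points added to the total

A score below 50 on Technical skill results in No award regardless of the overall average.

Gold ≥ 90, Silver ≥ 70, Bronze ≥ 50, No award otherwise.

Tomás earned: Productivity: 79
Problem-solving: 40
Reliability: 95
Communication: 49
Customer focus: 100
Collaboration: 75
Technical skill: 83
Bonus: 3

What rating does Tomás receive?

Technical skill score 83 ≥ 50: minimum met.
Weighted total:
  Productivity 79 × 0.05 = 3.95
  Problem-solving 40 × 0.15 = 6
  Reliability 95 × 0.1 = 9.5
  Communication 49 × 0.32 = 15.68
  Customer focus 100 × 0.05 = 5
  Collaboration 75 × 0.22 = 16.5
  Technical skill 83 × 0.11 = 9.13
Sum = 65.76
Bonus: 65.76 + 3 = 68.76
68.76 is ≥ 50 and < 70 → Bronze

Bronze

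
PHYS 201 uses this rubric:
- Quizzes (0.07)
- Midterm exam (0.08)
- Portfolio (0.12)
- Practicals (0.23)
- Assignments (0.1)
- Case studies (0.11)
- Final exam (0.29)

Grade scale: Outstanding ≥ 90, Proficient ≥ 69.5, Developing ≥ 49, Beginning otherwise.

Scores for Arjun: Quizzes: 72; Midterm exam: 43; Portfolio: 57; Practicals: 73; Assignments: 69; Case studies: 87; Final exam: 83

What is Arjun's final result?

Proficient

Weighted total:
  Quizzes 72 × 0.07 = 5.04
  Midterm exam 43 × 0.08 = 3.44
  Portfolio 57 × 0.12 = 6.84
  Practicals 73 × 0.23 = 16.79
  Assignments 69 × 0.1 = 6.9
  Case studies 87 × 0.11 = 9.57
  Final exam 83 × 0.29 = 24.07
Sum = 72.65
72.65 is ≥ 69.5 and < 90 → Proficient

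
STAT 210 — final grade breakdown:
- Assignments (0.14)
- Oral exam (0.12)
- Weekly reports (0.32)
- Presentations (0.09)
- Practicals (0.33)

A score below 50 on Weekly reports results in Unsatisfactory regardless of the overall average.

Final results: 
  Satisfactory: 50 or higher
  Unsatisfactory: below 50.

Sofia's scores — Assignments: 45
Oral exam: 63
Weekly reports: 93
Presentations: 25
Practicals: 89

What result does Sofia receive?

Satisfactory

Weekly reports score 93 ≥ 50: minimum met.
Weighted total:
  Assignments 45 × 0.14 = 6.3
  Oral exam 63 × 0.12 = 7.56
  Weekly reports 93 × 0.32 = 29.76
  Presentations 25 × 0.09 = 2.25
  Practicals 89 × 0.33 = 29.37
Sum = 75.24
75.24 ≥ 50 → Satisfactory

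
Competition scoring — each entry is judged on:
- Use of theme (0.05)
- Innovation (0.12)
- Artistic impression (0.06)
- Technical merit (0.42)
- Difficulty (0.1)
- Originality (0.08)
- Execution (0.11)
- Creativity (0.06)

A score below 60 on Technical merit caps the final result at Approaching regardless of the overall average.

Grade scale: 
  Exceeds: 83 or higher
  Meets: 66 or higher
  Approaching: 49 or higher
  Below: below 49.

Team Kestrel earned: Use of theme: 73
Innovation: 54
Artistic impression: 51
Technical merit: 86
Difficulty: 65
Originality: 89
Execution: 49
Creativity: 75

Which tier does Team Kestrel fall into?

Meets

Technical merit score 86 ≥ 60: minimum met.
Weighted total:
  Use of theme 73 × 0.05 = 3.65
  Innovation 54 × 0.12 = 6.48
  Artistic impression 51 × 0.06 = 3.06
  Technical merit 86 × 0.42 = 36.12
  Difficulty 65 × 0.1 = 6.5
  Originality 89 × 0.08 = 7.12
  Execution 49 × 0.11 = 5.39
  Creativity 75 × 0.06 = 4.5
Sum = 72.82
72.82 is ≥ 66 and < 83 → Meets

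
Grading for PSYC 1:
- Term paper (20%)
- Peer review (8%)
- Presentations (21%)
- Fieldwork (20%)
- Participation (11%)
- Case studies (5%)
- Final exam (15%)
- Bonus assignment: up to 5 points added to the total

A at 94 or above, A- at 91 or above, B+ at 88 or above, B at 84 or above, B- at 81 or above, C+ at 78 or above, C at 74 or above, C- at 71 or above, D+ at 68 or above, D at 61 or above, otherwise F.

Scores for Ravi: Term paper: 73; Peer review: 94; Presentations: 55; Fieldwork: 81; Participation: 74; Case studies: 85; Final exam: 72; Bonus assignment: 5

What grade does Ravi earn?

Weighted total:
  Term paper 73 × 0.2 = 14.6
  Peer review 94 × 0.08 = 7.52
  Presentations 55 × 0.21 = 11.55
  Fieldwork 81 × 0.2 = 16.2
  Participation 74 × 0.11 = 8.14
  Case studies 85 × 0.05 = 4.25
  Final exam 72 × 0.15 = 10.8
Sum = 73.06
Bonus assignment: 73.06 + 5 = 78.06
78.06 is ≥ 78 and < 81 → C+

C+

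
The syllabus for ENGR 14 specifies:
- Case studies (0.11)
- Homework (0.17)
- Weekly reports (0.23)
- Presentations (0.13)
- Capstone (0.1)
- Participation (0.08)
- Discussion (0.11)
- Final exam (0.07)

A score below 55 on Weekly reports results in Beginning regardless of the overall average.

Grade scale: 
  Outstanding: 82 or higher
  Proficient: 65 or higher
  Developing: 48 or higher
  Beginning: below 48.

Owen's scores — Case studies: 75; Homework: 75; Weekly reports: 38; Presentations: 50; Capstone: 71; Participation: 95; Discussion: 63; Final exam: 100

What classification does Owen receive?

Weekly reports score 38 < 55: minimum not met.
Weighted total:
  Case studies 75 × 0.11 = 8.25
  Homework 75 × 0.17 = 12.75
  Weekly reports 38 × 0.23 = 8.74
  Presentations 50 × 0.13 = 6.5
  Capstone 71 × 0.1 = 7.1
  Participation 95 × 0.08 = 7.6
  Discussion 63 × 0.11 = 6.93
  Final exam 100 × 0.07 = 7
Sum = 64.87
Because the Weekly reports minimum was not met, the result is Beginning.

Beginning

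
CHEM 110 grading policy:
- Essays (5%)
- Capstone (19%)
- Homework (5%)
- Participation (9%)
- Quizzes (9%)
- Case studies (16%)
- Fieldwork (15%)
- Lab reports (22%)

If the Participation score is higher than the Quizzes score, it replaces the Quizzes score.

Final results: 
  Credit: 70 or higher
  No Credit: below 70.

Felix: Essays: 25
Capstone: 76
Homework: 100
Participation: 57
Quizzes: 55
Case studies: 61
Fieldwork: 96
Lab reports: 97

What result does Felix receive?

Participation (57) > Quizzes (55), so Quizzes counts as 57.
Weighted total:
  Essays 25 × 0.05 = 1.25
  Capstone 76 × 0.19 = 14.44
  Homework 100 × 0.05 = 5
  Participation 57 × 0.09 = 5.13
  Quizzes 57 × 0.09 = 5.13
  Case studies 61 × 0.16 = 9.76
  Fieldwork 96 × 0.15 = 14.4
  Lab reports 97 × 0.22 = 21.34
Sum = 76.45
76.45 ≥ 70 → Credit

Credit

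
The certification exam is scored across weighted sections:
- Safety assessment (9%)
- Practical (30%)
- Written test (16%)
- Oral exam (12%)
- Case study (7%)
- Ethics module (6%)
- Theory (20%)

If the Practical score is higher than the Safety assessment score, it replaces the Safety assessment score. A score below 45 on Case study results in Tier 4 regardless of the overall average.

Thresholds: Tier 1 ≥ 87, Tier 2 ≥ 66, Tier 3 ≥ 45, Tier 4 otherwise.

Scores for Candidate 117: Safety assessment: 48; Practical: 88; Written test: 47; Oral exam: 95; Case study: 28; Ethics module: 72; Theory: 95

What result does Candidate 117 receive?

Practical (88) > Safety assessment (48), so Safety assessment counts as 88.
Case study score 28 < 45: minimum not met.
Weighted total:
  Safety assessment 88 × 0.09 = 7.92
  Practical 88 × 0.3 = 26.4
  Written test 47 × 0.16 = 7.52
  Oral exam 95 × 0.12 = 11.4
  Case study 28 × 0.07 = 1.96
  Ethics module 72 × 0.06 = 4.32
  Theory 95 × 0.2 = 19
Sum = 78.52
Because the Case study minimum was not met, the result is Tier 4.

Tier 4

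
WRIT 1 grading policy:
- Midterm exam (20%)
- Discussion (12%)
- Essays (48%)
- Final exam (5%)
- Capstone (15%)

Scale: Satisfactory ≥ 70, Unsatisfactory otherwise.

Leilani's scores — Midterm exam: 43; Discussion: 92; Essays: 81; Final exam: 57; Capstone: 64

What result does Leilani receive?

Satisfactory

Weighted total:
  Midterm exam 43 × 0.2 = 8.6
  Discussion 92 × 0.12 = 11.04
  Essays 81 × 0.48 = 38.88
  Final exam 57 × 0.05 = 2.85
  Capstone 64 × 0.15 = 9.6
Sum = 70.97
70.97 ≥ 70 → Satisfactory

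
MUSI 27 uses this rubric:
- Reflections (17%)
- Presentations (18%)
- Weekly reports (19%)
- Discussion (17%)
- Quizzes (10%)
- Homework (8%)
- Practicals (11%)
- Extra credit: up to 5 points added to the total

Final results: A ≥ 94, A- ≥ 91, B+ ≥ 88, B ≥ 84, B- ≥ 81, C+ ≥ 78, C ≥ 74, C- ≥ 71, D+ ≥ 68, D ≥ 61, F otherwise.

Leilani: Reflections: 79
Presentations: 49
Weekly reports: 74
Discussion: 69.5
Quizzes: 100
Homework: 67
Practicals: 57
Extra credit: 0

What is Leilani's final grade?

Weighted total:
  Reflections 79 × 0.17 = 13.43
  Presentations 49 × 0.18 = 8.82
  Weekly reports 74 × 0.19 = 14.06
  Discussion 69.5 × 0.17 = 11.815
  Quizzes 100 × 0.1 = 10
  Homework 67 × 0.08 = 5.36
  Practicals 57 × 0.11 = 6.27
Sum = 69.755
Extra credit: 69.755 + 0 = 69.755
69.755 is ≥ 68 and < 71 → D+

D+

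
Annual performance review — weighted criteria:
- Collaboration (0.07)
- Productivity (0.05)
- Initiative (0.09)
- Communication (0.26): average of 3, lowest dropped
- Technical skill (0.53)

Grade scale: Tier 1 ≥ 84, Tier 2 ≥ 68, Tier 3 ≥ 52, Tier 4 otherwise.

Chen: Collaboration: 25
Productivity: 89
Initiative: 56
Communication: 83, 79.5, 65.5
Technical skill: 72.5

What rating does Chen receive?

Tier 2

Communication: drop 65.5 → average of remaining 2 = 162.5/2 = 81.25
Weighted total:
  Collaboration 25 × 0.07 = 1.75
  Productivity 89 × 0.05 = 4.45
  Initiative 56 × 0.09 = 5.04
  Communication 81.25 × 0.26 = 21.125
  Technical skill 72.5 × 0.53 = 38.425
Sum = 70.79
70.79 is ≥ 68 and < 84 → Tier 2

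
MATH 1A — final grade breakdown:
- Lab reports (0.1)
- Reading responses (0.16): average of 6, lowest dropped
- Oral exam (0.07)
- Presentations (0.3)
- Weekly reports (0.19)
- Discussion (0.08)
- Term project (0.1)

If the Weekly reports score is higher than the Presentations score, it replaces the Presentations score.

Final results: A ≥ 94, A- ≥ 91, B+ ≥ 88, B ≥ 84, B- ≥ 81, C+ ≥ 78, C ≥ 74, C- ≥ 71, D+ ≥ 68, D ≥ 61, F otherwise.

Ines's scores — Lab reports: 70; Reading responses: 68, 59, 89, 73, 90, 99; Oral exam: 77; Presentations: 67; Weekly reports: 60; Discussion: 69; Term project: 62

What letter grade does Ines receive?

Reading responses: drop 59 → average of remaining 5 = 419/5 = 83.8
Weekly reports (60) ≤ Presentations (67), so Presentations stays at 67.
Weighted total:
  Lab reports 70 × 0.1 = 7
  Reading responses 83.8 × 0.16 = 13.408
  Oral exam 77 × 0.07 = 5.39
  Presentations 67 × 0.3 = 20.1
  Weekly reports 60 × 0.19 = 11.4
  Discussion 69 × 0.08 = 5.52
  Term project 62 × 0.1 = 6.2
Sum = 69.018
69.018 is ≥ 68 and < 71 → D+

D+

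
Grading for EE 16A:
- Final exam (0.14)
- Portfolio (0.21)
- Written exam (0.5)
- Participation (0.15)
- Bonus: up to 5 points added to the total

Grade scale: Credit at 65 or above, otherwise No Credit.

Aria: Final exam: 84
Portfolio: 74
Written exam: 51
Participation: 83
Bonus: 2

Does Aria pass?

Credit

Weighted total:
  Final exam 84 × 0.14 = 11.76
  Portfolio 74 × 0.21 = 15.54
  Written exam 51 × 0.5 = 25.5
  Participation 83 × 0.15 = 12.45
Sum = 65.25
Bonus: 65.25 + 2 = 67.25
67.25 ≥ 65 → Credit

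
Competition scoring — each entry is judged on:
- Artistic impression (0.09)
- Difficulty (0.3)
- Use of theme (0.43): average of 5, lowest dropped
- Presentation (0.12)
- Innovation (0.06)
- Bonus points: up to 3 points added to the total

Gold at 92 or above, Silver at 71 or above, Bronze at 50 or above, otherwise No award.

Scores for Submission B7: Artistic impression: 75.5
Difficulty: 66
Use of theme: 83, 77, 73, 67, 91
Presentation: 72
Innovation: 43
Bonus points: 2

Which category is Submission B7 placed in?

Use of theme: drop 67 → average of remaining 4 = 324/4 = 81
Weighted total:
  Artistic impression 75.5 × 0.09 = 6.795
  Difficulty 66 × 0.3 = 19.8
  Use of theme 81 × 0.43 = 34.83
  Presentation 72 × 0.12 = 8.64
  Innovation 43 × 0.06 = 2.58
Sum = 72.645
Bonus points: 72.645 + 2 = 74.645
74.645 is ≥ 71 and < 92 → Silver

Silver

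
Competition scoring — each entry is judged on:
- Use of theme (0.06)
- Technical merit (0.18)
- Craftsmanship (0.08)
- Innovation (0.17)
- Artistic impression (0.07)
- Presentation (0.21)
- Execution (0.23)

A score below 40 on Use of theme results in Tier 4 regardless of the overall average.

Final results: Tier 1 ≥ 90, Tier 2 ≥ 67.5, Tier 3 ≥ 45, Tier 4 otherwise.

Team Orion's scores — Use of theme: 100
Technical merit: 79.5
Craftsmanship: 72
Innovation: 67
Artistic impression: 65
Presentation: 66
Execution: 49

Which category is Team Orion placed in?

Tier 3

Use of theme score 100 ≥ 40: minimum met.
Weighted total:
  Use of theme 100 × 0.06 = 6
  Technical merit 79.5 × 0.18 = 14.31
  Craftsmanship 72 × 0.08 = 5.76
  Innovation 67 × 0.17 = 11.39
  Artistic impression 65 × 0.07 = 4.55
  Presentation 66 × 0.21 = 13.86
  Execution 49 × 0.23 = 11.27
Sum = 67.14
67.14 is ≥ 45 and < 67.5 → Tier 3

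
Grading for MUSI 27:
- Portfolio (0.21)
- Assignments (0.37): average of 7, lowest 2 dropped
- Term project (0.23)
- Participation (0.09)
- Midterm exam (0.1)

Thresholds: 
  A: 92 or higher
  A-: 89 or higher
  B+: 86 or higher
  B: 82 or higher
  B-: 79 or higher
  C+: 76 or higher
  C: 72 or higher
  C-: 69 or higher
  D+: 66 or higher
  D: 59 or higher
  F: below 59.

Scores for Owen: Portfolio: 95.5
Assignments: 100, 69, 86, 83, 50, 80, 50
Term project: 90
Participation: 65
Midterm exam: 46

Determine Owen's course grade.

B

Assignments: drop 50, 50 → average of remaining 5 = 418/5 = 83.6
Weighted total:
  Portfolio 95.5 × 0.21 = 20.055
  Assignments 83.6 × 0.37 = 30.932
  Term project 90 × 0.23 = 20.7
  Participation 65 × 0.09 = 5.85
  Midterm exam 46 × 0.1 = 4.6
Sum = 82.137
82.137 is ≥ 82 and < 86 → B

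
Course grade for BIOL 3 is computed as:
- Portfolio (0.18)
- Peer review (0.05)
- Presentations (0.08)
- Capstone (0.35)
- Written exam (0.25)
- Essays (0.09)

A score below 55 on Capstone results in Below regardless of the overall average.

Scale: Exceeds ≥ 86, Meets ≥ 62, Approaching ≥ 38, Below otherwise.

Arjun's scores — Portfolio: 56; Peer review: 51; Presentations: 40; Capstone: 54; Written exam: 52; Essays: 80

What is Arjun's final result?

Below

Capstone score 54 < 55: minimum not met.
Weighted total:
  Portfolio 56 × 0.18 = 10.08
  Peer review 51 × 0.05 = 2.55
  Presentations 40 × 0.08 = 3.2
  Capstone 54 × 0.35 = 18.9
  Written exam 52 × 0.25 = 13
  Essays 80 × 0.09 = 7.2
Sum = 54.93
Because the Capstone minimum was not met, the result is Below.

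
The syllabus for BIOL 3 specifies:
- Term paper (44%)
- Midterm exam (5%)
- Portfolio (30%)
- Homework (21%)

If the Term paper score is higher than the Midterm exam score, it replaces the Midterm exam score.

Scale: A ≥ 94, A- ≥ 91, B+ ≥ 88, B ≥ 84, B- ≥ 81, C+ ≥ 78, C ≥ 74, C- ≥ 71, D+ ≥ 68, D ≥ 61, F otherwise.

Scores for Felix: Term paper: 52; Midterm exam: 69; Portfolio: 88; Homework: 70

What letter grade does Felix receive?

D

Term paper (52) ≤ Midterm exam (69), so Midterm exam stays at 69.
Weighted total:
  Term paper 52 × 0.44 = 22.88
  Midterm exam 69 × 0.05 = 3.45
  Portfolio 88 × 0.3 = 26.4
  Homework 70 × 0.21 = 14.7
Sum = 67.43
67.43 is ≥ 61 and < 68 → D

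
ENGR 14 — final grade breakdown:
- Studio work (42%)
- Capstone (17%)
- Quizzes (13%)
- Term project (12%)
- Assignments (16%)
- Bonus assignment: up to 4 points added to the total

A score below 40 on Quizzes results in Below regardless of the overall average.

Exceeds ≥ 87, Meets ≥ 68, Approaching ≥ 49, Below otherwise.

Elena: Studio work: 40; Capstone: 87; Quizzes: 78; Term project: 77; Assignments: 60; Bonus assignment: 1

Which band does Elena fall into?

Approaching

Quizzes score 78 ≥ 40: minimum met.
Weighted total:
  Studio work 40 × 0.42 = 16.8
  Capstone 87 × 0.17 = 14.79
  Quizzes 78 × 0.13 = 10.14
  Term project 77 × 0.12 = 9.24
  Assignments 60 × 0.16 = 9.6
Sum = 60.57
Bonus assignment: 60.57 + 1 = 61.57
61.57 is ≥ 49 and < 68 → Approaching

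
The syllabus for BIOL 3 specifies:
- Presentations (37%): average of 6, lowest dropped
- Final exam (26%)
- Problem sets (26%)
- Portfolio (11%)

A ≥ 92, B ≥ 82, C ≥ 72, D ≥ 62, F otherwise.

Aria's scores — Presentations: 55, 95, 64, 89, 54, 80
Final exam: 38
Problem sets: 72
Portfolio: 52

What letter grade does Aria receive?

D

Presentations: drop 54 → average of remaining 5 = 383/5 = 76.6
Weighted total:
  Presentations 76.6 × 0.37 = 28.342
  Final exam 38 × 0.26 = 9.88
  Problem sets 72 × 0.26 = 18.72
  Portfolio 52 × 0.11 = 5.72
Sum = 62.662
62.662 is ≥ 62 and < 72 → D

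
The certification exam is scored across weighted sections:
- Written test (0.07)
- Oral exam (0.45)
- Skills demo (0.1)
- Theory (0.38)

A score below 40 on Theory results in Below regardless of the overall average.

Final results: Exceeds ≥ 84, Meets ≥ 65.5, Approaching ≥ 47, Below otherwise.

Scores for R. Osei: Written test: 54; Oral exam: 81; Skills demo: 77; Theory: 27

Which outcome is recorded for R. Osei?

Below

Theory score 27 < 40: minimum not met.
Weighted total:
  Written test 54 × 0.07 = 3.78
  Oral exam 81 × 0.45 = 36.45
  Skills demo 77 × 0.1 = 7.7
  Theory 27 × 0.38 = 10.26
Sum = 58.19
Because the Theory minimum was not met, the result is Below.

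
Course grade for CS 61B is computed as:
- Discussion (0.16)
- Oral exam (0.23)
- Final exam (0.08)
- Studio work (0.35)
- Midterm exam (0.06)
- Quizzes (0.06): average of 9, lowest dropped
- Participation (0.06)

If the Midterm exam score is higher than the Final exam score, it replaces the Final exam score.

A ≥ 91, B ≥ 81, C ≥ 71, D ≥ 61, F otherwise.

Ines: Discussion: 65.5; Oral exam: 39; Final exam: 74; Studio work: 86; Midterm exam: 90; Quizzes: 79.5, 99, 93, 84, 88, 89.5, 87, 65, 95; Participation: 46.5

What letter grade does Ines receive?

Quizzes: drop 65 → average of remaining 8 = 715/8 = 89.375
Midterm exam (90) > Final exam (74), so Final exam counts as 90.
Weighted total:
  Discussion 65.5 × 0.16 = 10.48
  Oral exam 39 × 0.23 = 8.97
  Final exam 90 × 0.08 = 7.2
  Studio work 86 × 0.35 = 30.1
  Midterm exam 90 × 0.06 = 5.4
  Quizzes 89.375 × 0.06 = 5.3625
  Participation 46.5 × 0.06 = 2.79
Sum = 70.3025
70.3025 is ≥ 61 and < 71 → D

D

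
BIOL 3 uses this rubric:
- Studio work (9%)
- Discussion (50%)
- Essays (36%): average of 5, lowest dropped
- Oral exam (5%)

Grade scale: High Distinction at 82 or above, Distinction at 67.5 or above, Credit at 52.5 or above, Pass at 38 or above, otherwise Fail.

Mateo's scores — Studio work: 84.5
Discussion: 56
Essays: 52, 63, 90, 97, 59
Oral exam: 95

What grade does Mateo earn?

Distinction

Essays: drop 52 → average of remaining 4 = 309/4 = 77.25
Weighted total:
  Studio work 84.5 × 0.09 = 7.605
  Discussion 56 × 0.5 = 28
  Essays 77.25 × 0.36 = 27.81
  Oral exam 95 × 0.05 = 4.75
Sum = 68.165
68.165 is ≥ 67.5 and < 82 → Distinction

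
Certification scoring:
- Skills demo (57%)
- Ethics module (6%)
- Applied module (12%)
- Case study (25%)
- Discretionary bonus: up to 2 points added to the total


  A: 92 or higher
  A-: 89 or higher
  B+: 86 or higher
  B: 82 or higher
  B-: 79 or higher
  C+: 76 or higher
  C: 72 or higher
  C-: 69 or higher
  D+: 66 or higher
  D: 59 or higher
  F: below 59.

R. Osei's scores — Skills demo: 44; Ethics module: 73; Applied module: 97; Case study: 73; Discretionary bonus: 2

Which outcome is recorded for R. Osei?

Weighted total:
  Skills demo 44 × 0.57 = 25.08
  Ethics module 73 × 0.06 = 4.38
  Applied module 97 × 0.12 = 11.64
  Case study 73 × 0.25 = 18.25
Sum = 59.35
Discretionary bonus: 59.35 + 2 = 61.35
61.35 is ≥ 59 and < 66 → D

D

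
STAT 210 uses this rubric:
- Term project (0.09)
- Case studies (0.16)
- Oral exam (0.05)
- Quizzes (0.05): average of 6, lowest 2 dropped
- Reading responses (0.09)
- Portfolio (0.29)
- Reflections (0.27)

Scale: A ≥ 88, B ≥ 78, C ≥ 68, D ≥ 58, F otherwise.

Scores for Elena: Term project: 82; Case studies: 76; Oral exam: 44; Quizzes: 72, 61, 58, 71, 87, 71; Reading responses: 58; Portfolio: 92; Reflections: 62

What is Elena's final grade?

Quizzes: drop 58, 61 → average of remaining 4 = 301/4 = 75.25
Weighted total:
  Term project 82 × 0.09 = 7.38
  Case studies 76 × 0.16 = 12.16
  Oral exam 44 × 0.05 = 2.2
  Quizzes 75.25 × 0.05 = 3.7625
  Reading responses 58 × 0.09 = 5.22
  Portfolio 92 × 0.29 = 26.68
  Reflections 62 × 0.27 = 16.74
Sum = 74.1425
74.1425 is ≥ 68 and < 78 → C

C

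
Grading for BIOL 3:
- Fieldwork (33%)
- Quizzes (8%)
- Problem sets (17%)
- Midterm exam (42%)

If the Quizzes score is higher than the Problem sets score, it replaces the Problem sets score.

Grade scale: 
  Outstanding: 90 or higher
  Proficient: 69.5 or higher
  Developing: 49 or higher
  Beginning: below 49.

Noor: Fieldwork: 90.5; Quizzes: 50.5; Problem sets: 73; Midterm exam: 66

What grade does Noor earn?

Quizzes (50.5) ≤ Problem sets (73), so Problem sets stays at 73.
Weighted total:
  Fieldwork 90.5 × 0.33 = 29.865
  Quizzes 50.5 × 0.08 = 4.04
  Problem sets 73 × 0.17 = 12.41
  Midterm exam 66 × 0.42 = 27.72
Sum = 74.035
74.035 is ≥ 69.5 and < 90 → Proficient

Proficient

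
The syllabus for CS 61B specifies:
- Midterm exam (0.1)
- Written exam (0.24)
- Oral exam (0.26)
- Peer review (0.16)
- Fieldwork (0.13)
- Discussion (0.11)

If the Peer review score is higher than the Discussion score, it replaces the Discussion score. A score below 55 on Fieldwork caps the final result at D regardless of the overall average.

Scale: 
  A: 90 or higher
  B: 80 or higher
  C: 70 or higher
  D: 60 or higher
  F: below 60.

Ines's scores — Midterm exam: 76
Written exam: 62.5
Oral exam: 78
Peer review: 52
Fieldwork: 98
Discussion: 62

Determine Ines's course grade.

C

Peer review (52) ≤ Discussion (62), so Discussion stays at 62.
Fieldwork score 98 ≥ 55: minimum met.
Weighted total:
  Midterm exam 76 × 0.1 = 7.6
  Written exam 62.5 × 0.24 = 15
  Oral exam 78 × 0.26 = 20.28
  Peer review 52 × 0.16 = 8.32
  Fieldwork 98 × 0.13 = 12.74
  Discussion 62 × 0.11 = 6.82
Sum = 70.76
70.76 is ≥ 70 and < 80 → C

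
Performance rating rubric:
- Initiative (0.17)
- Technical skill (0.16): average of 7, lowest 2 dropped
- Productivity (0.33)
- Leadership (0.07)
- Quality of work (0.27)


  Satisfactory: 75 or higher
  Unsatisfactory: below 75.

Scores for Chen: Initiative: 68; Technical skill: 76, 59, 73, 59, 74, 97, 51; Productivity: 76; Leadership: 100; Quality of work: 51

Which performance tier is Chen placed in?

Technical skill: drop 51, 59 → average of remaining 5 = 379/5 = 75.8
Weighted total:
  Initiative 68 × 0.17 = 11.56
  Technical skill 75.8 × 0.16 = 12.128
  Productivity 76 × 0.33 = 25.08
  Leadership 100 × 0.07 = 7
  Quality of work 51 × 0.27 = 13.77
Sum = 69.538
69.538 < 75 → Unsatisfactory

Unsatisfactory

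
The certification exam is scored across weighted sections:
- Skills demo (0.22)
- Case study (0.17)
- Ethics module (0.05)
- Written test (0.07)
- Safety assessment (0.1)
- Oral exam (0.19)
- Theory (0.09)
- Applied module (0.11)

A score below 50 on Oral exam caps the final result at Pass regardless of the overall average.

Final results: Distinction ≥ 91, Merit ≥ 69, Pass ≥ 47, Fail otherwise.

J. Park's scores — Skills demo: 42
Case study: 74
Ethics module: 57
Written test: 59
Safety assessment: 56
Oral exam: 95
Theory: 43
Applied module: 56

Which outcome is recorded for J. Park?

Pass

Oral exam score 95 ≥ 50: minimum met.
Weighted total:
  Skills demo 42 × 0.22 = 9.24
  Case study 74 × 0.17 = 12.58
  Ethics module 57 × 0.05 = 2.85
  Written test 59 × 0.07 = 4.13
  Safety assessment 56 × 0.1 = 5.6
  Oral exam 95 × 0.19 = 18.05
  Theory 43 × 0.09 = 3.87
  Applied module 56 × 0.11 = 6.16
Sum = 62.48
62.48 is ≥ 47 and < 69 → Pass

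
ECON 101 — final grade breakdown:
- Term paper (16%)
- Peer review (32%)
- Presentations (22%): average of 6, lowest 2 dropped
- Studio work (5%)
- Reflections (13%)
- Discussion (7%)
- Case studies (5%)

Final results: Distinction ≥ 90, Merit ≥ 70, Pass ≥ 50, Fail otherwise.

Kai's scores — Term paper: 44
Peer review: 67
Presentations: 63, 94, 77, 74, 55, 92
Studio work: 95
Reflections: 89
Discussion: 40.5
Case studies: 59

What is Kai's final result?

Pass

Presentations: drop 55, 63 → average of remaining 4 = 337/4 = 84.25
Weighted total:
  Term paper 44 × 0.16 = 7.04
  Peer review 67 × 0.32 = 21.44
  Presentations 84.25 × 0.22 = 18.535
  Studio work 95 × 0.05 = 4.75
  Reflections 89 × 0.13 = 11.57
  Discussion 40.5 × 0.07 = 2.835
  Case studies 59 × 0.05 = 2.95
Sum = 69.12
69.12 is ≥ 50 and < 70 → Pass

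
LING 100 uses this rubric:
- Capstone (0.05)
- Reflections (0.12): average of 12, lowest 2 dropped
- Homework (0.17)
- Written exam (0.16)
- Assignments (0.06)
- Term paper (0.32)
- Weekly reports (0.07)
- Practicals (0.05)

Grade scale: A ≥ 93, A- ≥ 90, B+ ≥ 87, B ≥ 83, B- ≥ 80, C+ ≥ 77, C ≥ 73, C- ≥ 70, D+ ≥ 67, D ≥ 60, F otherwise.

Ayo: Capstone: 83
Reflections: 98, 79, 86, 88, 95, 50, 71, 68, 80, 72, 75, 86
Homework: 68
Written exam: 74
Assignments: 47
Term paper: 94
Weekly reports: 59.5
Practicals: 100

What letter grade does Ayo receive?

C+

Reflections: drop 50, 68 → average of remaining 10 = 830/10 = 83
Weighted total:
  Capstone 83 × 0.05 = 4.15
  Reflections 83 × 0.12 = 9.96
  Homework 68 × 0.17 = 11.56
  Written exam 74 × 0.16 = 11.84
  Assignments 47 × 0.06 = 2.82
  Term paper 94 × 0.32 = 30.08
  Weekly reports 59.5 × 0.07 = 4.165
  Practicals 100 × 0.05 = 5
Sum = 79.575
79.575 is ≥ 77 and < 80 → C+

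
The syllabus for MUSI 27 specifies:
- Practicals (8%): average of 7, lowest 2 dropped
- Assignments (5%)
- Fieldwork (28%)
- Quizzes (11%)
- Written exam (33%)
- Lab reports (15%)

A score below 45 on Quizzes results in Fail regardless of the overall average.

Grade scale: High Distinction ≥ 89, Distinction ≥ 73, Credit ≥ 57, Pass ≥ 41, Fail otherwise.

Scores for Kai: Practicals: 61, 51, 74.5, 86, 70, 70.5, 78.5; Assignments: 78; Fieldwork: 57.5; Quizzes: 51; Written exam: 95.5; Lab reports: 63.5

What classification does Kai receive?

Practicals: drop 51, 61 → average of remaining 5 = 379.5/5 = 75.9
Quizzes score 51 ≥ 45: minimum met.
Weighted total:
  Practicals 75.9 × 0.08 = 6.072
  Assignments 78 × 0.05 = 3.9
  Fieldwork 57.5 × 0.28 = 16.1
  Quizzes 51 × 0.11 = 5.61
  Written exam 95.5 × 0.33 = 31.515
  Lab reports 63.5 × 0.15 = 9.525
Sum = 72.722
72.722 is ≥ 57 and < 73 → Credit

Credit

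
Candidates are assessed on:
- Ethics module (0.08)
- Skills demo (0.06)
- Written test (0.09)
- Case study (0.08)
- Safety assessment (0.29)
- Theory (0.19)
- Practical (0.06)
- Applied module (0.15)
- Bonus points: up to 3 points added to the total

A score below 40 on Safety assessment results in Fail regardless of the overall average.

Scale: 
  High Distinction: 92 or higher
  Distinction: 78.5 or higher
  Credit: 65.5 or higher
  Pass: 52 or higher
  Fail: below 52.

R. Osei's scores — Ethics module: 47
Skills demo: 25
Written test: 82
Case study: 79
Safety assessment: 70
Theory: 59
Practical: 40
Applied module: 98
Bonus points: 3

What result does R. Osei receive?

Credit

Safety assessment score 70 ≥ 40: minimum met.
Weighted total:
  Ethics module 47 × 0.08 = 3.76
  Skills demo 25 × 0.06 = 1.5
  Written test 82 × 0.09 = 7.38
  Case study 79 × 0.08 = 6.32
  Safety assessment 70 × 0.29 = 20.3
  Theory 59 × 0.19 = 11.21
  Practical 40 × 0.06 = 2.4
  Applied module 98 × 0.15 = 14.7
Sum = 67.57
Bonus points: 67.57 + 3 = 70.57
70.57 is ≥ 65.5 and < 78.5 → Credit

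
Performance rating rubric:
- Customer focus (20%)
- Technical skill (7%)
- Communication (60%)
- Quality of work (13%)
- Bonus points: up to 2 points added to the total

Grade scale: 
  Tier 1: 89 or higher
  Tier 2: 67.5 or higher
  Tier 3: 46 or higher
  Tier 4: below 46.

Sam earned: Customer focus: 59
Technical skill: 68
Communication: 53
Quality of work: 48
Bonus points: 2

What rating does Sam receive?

Tier 3

Weighted total:
  Customer focus 59 × 0.2 = 11.8
  Technical skill 68 × 0.07 = 4.76
  Communication 53 × 0.6 = 31.8
  Quality of work 48 × 0.13 = 6.24
Sum = 54.6
Bonus points: 54.6 + 2 = 56.6
56.6 is ≥ 46 and < 67.5 → Tier 3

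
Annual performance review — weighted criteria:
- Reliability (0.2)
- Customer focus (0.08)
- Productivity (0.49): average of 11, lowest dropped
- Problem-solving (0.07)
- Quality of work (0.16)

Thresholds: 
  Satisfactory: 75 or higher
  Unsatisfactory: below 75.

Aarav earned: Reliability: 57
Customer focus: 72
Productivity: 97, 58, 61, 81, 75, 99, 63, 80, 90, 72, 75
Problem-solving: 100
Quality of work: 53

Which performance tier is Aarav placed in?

Unsatisfactory

Productivity: drop 58 → average of remaining 10 = 793/10 = 79.3
Weighted total:
  Reliability 57 × 0.2 = 11.4
  Customer focus 72 × 0.08 = 5.76
  Productivity 79.3 × 0.49 = 38.857
  Problem-solving 100 × 0.07 = 7
  Quality of work 53 × 0.16 = 8.48
Sum = 71.497
71.497 < 75 → Unsatisfactory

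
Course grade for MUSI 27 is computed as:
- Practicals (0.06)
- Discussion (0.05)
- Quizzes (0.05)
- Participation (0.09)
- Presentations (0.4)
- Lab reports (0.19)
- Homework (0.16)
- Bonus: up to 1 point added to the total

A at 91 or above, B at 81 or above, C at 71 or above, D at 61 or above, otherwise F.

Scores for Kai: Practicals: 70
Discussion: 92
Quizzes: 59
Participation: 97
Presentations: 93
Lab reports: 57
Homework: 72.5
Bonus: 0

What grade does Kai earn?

Weighted total:
  Practicals 70 × 0.06 = 4.2
  Discussion 92 × 0.05 = 4.6
  Quizzes 59 × 0.05 = 2.95
  Participation 97 × 0.09 = 8.73
  Presentations 93 × 0.4 = 37.2
  Lab reports 57 × 0.19 = 10.83
  Homework 72.5 × 0.16 = 11.6
Sum = 80.11
Bonus: 80.11 + 0 = 80.11
80.11 is ≥ 71 and < 81 → C

C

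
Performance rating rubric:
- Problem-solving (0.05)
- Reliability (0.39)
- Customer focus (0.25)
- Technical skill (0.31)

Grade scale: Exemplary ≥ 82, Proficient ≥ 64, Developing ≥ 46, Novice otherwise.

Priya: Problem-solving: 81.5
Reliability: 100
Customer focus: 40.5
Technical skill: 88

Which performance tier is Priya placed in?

Proficient

Weighted total:
  Problem-solving 81.5 × 0.05 = 4.075
  Reliability 100 × 0.39 = 39
  Customer focus 40.5 × 0.25 = 10.125
  Technical skill 88 × 0.31 = 27.28
Sum = 80.48
80.48 is ≥ 64 and < 82 → Proficient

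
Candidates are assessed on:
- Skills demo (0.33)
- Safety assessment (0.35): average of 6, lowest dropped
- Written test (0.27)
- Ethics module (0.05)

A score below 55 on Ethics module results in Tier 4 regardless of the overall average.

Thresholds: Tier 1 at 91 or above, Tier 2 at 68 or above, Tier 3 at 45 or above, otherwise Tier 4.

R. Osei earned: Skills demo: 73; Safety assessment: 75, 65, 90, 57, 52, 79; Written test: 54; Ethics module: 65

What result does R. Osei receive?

Tier 3

Safety assessment: drop 52 → average of remaining 5 = 366/5 = 73.2
Ethics module score 65 ≥ 55: minimum met.
Weighted total:
  Skills demo 73 × 0.33 = 24.09
  Safety assessment 73.2 × 0.35 = 25.62
  Written test 54 × 0.27 = 14.58
  Ethics module 65 × 0.05 = 3.25
Sum = 67.54
67.54 is ≥ 45 and < 68 → Tier 3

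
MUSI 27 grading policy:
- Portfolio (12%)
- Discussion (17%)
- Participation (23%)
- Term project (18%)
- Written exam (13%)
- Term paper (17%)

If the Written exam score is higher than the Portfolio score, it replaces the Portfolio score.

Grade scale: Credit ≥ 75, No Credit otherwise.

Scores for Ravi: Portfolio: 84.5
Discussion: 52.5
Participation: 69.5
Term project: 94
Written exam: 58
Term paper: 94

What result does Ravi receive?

Written exam (58) ≤ Portfolio (84.5), so Portfolio stays at 84.5.
Weighted total:
  Portfolio 84.5 × 0.12 = 10.14
  Discussion 52.5 × 0.17 = 8.925
  Participation 69.5 × 0.23 = 15.985
  Term project 94 × 0.18 = 16.92
  Written exam 58 × 0.13 = 7.54
  Term paper 94 × 0.17 = 15.98
Sum = 75.49
75.49 ≥ 75 → Credit

Credit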